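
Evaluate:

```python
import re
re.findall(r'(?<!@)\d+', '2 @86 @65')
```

A negative assertion filters positions out without eating any characters.
Matches: at [0:1] → '2'; at [4:5] → '6'; at [8:9] → '5'.
Since nothing is captured, `findall` lists the 3 matched substrings directly.

['2', '6', '5']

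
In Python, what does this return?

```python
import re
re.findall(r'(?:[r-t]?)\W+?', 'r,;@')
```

['r,', ';', '@']

The pattern matches optionally a character in [r-t] (non-capturing group); then one or more of a non-word character (lazy).
Because the quantifier is non-greedy, it stops expanding at the earliest point where the rest of the pattern can succeed.
Scanning left to right: at [0:2] → 'r,'; at [2:3] → ';'; at [3:4] → '@'.
With no groups in the pattern, `findall` gives back each whole match — 3 here.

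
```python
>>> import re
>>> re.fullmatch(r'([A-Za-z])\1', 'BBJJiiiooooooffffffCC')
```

`re.fullmatch` requires the pattern to consume the entire string.
Here there's no way to consume every character, so the call returns None.

None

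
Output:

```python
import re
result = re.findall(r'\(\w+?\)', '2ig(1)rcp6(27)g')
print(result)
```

['(1)', '(27)']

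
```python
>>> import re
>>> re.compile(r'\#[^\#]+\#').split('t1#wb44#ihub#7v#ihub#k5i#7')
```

['t1', 'ihub', 'ihub', '7']

Matches to split on: at [2:8] → '#wb44#'; at [12:16] → '#7v#'; at [20:25] → '#k5i#'.
`split` removes every match and returns the 4 fragments in between.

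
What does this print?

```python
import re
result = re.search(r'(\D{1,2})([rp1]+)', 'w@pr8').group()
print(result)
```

The pattern matches 1 to 2 of a non-digit (captured); then one or more of one of [rp1] (captured).
Unlike `match`, `search` isn't anchored — it looks for the pattern anywhere in the string.
The match spans [0:4] → 'w@pr'.
Captured: group 1 = 'w@', group 2 = 'pr'.

w@pr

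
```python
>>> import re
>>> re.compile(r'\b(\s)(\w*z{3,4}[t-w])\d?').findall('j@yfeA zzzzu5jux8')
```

The pattern matches a word boundary (`\b`, zero-width); then whitespace (captured); then zero or more of a word character, then 3 to 4 of the literal 'z', then a character in [t-w] (captured); then optionally a digit.
Scanning left to right: at [6:13] match ' zzzzu5', groups = (' ', 'zzzzu').
`findall` packs the 2 group values into a tuple for every match.

[(' ', 'zzzzu')]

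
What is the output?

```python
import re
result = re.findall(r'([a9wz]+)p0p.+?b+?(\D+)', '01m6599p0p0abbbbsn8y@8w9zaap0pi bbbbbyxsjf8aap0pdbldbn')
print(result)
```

[('99', 'bbbsn'), ('w9zaa', 'bbbbyxsjf'), ('aa', 'ldbn')]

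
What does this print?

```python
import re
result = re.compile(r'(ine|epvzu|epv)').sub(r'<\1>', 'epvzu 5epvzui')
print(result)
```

<epvzu> 5<epvzu>i

Branches in `(...|...)` are attempted left-to-right; the first branch that allows the whole pattern to succeed is taken.
Matches: at [0:5] → 'epvzu'; at [7:12] → 'epvzu'.
The replacement refers to a captured group, so each match is rewritten using its own captured text.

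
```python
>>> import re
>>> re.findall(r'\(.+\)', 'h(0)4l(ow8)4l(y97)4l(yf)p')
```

['(0)4l(ow8)4l(y97)4l(yf)']

Walking the string: at [1:24] → '(0)4l(ow8)4l(y97)4l(yf)'.
No capturing groups, so `findall` returns the 1 full match string.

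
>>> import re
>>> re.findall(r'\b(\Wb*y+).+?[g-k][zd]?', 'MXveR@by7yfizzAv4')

['@by']

Pattern: a word boundary (`\b`, zero-width); then a non-word character, then zero or more of the literal 'b', then one or more of a literal 'y' (captured); then one or more of any character (lazy), then a character in [g-k], then optionally one of [zd].
With a single group, `findall` returns only what that group captured — 1 item.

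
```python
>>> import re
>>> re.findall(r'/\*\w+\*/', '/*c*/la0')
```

Scanning left to right: at [0:5] → '/*c*/'.
Since nothing is captured, `findall` lists the 1 matched substring directly.

['/*c*/']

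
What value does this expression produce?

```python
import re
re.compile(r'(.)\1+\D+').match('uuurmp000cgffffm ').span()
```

With `match`, the pattern is implicitly anchored at the beginning.
The match spans [0:6] → 'uuurmp'.

(0, 6)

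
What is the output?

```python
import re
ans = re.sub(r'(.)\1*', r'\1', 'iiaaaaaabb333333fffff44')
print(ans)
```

After group 1 captures some text, `\1` only succeeds where that same text appears again.
The replacement refers to a captured group, so each match is rewritten using its own captured text.

iab3f4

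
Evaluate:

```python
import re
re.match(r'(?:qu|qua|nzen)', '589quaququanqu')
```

None

With `match`, the pattern is implicitly anchored at the beginning.
Here the pattern fails at index 0, so the call returns None.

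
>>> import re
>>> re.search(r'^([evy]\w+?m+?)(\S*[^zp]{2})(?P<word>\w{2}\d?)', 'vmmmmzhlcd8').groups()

The match spans [0:11] → 'vmmmmzhlcd8'.
Captured: group 1 = 'vmm', group 2 = 'mmzhlc', group 3 = 'd8'.

('vmm', 'mmzhlc', 'd8')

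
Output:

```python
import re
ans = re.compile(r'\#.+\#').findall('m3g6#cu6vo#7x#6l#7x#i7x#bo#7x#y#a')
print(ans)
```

Matches: at [4:32] → '#cu6vo#7x#6l#7x#i7x#bo#7x#y#'.
No capturing groups, so `findall` returns the 1 full match string.

['#cu6vo#7x#6l#7x#i7x#bo#7x#y#']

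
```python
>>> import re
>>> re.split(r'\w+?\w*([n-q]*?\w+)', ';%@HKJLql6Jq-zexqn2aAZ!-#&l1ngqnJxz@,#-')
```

The pattern matches one or more of a word character (lazy), then zero or more of a word character; then zero or more of a character in [n-q] (lazy), then one or more of a word character (captured).
Matches to split on: at [3:12] → 'HKJLql6Jq'; at [13:22] → 'zexqn2aAZ'; at [26:35] → 'l1ngqnJxz'.
Because the pattern has a capturing group, `split` also inserts each captured text between the pieces.

[';%@', 'q', '-', 'Z', '!-#&', 'z', '@,#-']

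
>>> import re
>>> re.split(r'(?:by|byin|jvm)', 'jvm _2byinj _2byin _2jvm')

['', ' _2', 'inj _2', 'in _2', '']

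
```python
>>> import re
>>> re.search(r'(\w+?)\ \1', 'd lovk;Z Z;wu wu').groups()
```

('Z',)

The backreference `\1` re-matches whatever the first group consumed, character for character.
Unlike `match`, `search` isn't anchored — it looks for the pattern anywhere in the string.
The match spans [7:10] → 'Z Z'.
Captured: group 1 = 'Z'.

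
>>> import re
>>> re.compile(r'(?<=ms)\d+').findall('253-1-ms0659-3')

Lookahead/lookbehind check context without consuming it, so the matched span excludes the asserted characters.
`findall` yields the raw match text (1 of them) because the pattern has no groups.

['0659']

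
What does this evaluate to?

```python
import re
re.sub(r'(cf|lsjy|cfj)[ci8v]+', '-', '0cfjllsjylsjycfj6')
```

'0cfjllsjy-fj6'

Matches: at [9:14] → 'lsjyc'.
Every occurrence is swapped for '-'.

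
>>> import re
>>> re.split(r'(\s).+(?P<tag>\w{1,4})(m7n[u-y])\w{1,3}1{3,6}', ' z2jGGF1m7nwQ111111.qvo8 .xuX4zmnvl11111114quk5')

['', ' ', '1', 'm7nw', '.qvo8 .xuX4zmnvl11111114quk5']

The pattern matches whitespace (captured); then one or more of any character; then 1 to 4 of a word character (captured as 'tag'); then the literal 'm7n', then a character in [u-y] (captured); then 1 to 3 of a word character, then 3 to 6 of the literal '1'.
Matches to split on: at [0:19] → ' z2jGGF1m7nwQ111111'.
Because the pattern has a capturing group, `split` also inserts each captured text between the pieces.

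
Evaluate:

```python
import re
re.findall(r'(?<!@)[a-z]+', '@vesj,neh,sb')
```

The negative lookahead/lookbehind blocks any match where the forbidden context is present.
With no groups in the pattern, `findall` gives back each whole match — 3 here.

['esj', 'neh', 'sb']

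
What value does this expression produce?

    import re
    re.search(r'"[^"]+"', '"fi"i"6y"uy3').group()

`re.search` tries every starting position until one works.
The match spans [0:4] → '"fi"'.

'"fi"'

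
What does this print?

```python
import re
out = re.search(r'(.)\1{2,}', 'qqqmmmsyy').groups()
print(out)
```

The match spans [0:3] → 'qqq'.
Captured: group 1 = 'q'.

('q',)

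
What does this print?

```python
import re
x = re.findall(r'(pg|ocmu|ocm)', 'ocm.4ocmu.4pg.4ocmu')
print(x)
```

['ocm', 'ocmu', 'pg', 'ocmu']

Alternation tries branches left to right and keeps the first one that lets the overall match succeed at that position.
Scanning left to right: at [0:3] match 'ocm', group 1 = 'ocm'; at [5:9] match 'ocmu', group 1 = 'ocmu'; at [11:13] match 'pg', group 1 = 'pg'; at [15:19] match 'ocmu', group 1 = 'ocmu'.
One capturing group, so `findall` returns just the captured substring from each match — 4 in all.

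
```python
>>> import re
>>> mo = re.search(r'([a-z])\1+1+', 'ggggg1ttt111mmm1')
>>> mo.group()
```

`\1` has to match the exact text group 1 already captured.
Unlike `match`, `search` isn't anchored — it looks for the pattern anywhere in the string.
The match spans [0:6] → 'ggggg1'.
Captured: group 1 = 'g'.

'ggggg1'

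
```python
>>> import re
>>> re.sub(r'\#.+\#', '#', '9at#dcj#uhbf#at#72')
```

'9at#72'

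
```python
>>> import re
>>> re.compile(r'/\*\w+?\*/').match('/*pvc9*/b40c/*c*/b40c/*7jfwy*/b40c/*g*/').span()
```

`re.match` only tries the pattern at the start of the string.
The match spans [0:8] → '/*pvc9*/'.

(0, 8)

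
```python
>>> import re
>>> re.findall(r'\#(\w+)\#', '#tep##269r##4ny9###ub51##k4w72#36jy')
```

['tep', '269r', '4ny9', 'ub51', 'k4w72']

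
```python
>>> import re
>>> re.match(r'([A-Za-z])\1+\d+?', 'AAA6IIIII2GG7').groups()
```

('A',)

The backreference `\1` re-matches whatever the first group consumed, character for character.
With `match`, the pattern is implicitly anchored at the beginning.
The match spans [0:4] → 'AAA6'.
Captured: group 1 = 'A'.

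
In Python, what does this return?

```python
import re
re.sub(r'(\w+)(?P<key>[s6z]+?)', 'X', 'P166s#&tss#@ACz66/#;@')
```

This matches one or more of a word character (captured); then one or more of one of [s6z] (lazy) (captured as 'key').
Matches: at [0:5] → 'P166s'; at [7:10] → 'tss'; at [12:17] → 'ACz66'.
Each match is replaced by 'X'.

'X#&X#@X/#;@'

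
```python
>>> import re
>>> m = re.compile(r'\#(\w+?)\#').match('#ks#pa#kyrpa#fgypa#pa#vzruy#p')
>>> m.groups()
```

('ks',)

The match spans [0:4] → '#ks#'.
Captured: group 1 = 'ks'.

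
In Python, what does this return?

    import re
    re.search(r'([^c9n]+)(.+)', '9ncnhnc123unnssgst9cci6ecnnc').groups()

('h', 'nc123unnssgst9cci6ecnnc')

Pattern: one or more of any character except [c9n] (captured); then one or more of any character (captured).
`search` walks the string left to right and returns the first match it finds.
The match spans [4:28] → 'hnc123unnssgst9cci6ecnnc'.
Captured: group 1 = 'h', group 2 = 'nc123unnssgst9cci6ecnnc'.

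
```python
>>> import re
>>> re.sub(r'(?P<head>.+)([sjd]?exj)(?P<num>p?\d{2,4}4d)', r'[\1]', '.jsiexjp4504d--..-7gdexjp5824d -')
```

Pattern: one or more of any character (captured as 'head'); then optionally one of [sjd], then a literal 'e', then the literal 'xj' (captured); then optionally the literal 'p', then 2 to 4 of a digit, then the literal '4d' (captured as 'num').
Matches: at [0:30] → '.jsiexjp4504d--..-7gdexjp5824d'.
The replacement refers to a captured group, so each match is rewritten using its own captured text.

'[.jsiexjp4504d--..-7gd] -'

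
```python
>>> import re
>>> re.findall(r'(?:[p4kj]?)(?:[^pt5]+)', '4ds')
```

['4ds']

The pattern matches optionally one of [p4kj] (non-capturing group); then one or more of any character except [pt5] (non-capturing group).
Walking the string: at [0:3] → '4ds'.
No capturing groups, so `findall` returns the 1 full match string.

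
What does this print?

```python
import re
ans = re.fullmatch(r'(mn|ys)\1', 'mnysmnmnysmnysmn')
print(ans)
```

`fullmatch` succeeds only if the pattern covers the string from start to end.
Here there's no way to consume every character, so the call returns None.

None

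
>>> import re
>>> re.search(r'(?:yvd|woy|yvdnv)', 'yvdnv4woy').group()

'yvd'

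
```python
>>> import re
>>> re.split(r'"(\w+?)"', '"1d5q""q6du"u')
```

Matches to split on: at [0:6] → '"1d5q"'; at [6:12] → '"q6du"'.
`re.split` interleaves the captured-group text with the surrounding fragments.

['', '1d5q', '', 'q6du', 'u']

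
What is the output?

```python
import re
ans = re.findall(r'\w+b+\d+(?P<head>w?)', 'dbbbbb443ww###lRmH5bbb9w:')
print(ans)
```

['w', 'w']

Pattern: one or more of a word character, then one or more of a literal 'b', then one or more of a digit; then optionally a literal 'w' (captured as 'head').
With a single group, `findall` returns only what that group captured — 2 items.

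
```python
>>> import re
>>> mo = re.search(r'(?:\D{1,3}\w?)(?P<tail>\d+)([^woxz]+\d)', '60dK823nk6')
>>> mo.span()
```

The match spans [2:10] → 'dK823nk6'.

(2, 10)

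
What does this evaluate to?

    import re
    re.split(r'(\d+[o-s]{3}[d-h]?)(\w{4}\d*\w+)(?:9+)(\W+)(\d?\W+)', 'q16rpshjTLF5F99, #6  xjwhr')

['q', '16rpsh', 'jTLF5F9', ', #', '6  ', 'xjwhr']

Pattern: one or more of a digit, then exactly 3 of a character in [o-s], then optionally a character in [d-h] (captured); then exactly 4 of a word character, then zero or more of a digit, then one or more of a word character (captured); then one or more of a literal '9' (non-capturing group); then one or more of a non-word character (captured); then optionally a digit, then one or more of a non-word character (captured).
Matches to split on: at [1:21] → '16rpshjTLF5F99, #6  '.
`re.split` interleaves the captured-group text with the surrounding fragments.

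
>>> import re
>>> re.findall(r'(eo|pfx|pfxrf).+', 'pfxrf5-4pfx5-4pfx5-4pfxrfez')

['pfx']

`|` is ordered: at each position the engine commits to the first alternative that works.
With a single group, `findall` returns only what that group captured — 1 item.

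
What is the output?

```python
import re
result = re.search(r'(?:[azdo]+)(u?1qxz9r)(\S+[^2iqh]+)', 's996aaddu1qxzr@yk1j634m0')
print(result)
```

None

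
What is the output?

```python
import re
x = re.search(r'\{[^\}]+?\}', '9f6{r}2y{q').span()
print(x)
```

`re.search` scans for the first position where the pattern succeeds.
The match spans [3:6] → '{r}'.

(3, 6)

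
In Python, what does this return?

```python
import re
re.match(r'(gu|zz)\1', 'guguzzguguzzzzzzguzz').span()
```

(0, 4)

With `match`, the pattern is implicitly anchored at the beginning.
The match spans [0:4] → 'gugu'.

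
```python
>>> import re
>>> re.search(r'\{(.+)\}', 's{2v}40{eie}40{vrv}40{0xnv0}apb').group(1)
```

The match spans [1:28] → '{2v}40{eie}40{vrv}40{0xnv0}'.
Captured: group 1 = '2v}40{eie}40{vrv}40{0xnv0'.

'2v}40{eie}40{vrv}40{0xnv0'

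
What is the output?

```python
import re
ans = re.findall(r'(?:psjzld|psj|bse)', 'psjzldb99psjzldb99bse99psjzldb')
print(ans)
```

`|` is ordered: at each position the engine commits to the first alternative that works.
Scanning left to right: at [0:6] → 'psjzld'; at [9:15] → 'psjzld'; at [18:21] → 'bse'; at [23:29] → 'psjzld'.
No capturing groups, so `findall` returns the 4 full match strings.

['psjzld', 'psjzld', 'bse', 'psjzld']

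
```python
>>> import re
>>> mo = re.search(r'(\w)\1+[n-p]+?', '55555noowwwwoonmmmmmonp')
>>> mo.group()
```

'55555n'

The backreference `\1` re-matches whatever the first group consumed, character for character.
`search` walks the string left to right and returns the first match it finds.
The match spans [0:6] → '55555n'.
Captured: group 1 = '5'.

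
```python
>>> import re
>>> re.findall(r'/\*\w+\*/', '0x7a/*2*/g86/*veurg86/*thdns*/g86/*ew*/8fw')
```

['/*2*/', '/*thdns*/', '/*ew*/']

Since nothing is captured, `findall` lists the 3 matched substrings directly.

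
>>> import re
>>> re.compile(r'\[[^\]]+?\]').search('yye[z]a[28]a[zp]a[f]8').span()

(3, 6)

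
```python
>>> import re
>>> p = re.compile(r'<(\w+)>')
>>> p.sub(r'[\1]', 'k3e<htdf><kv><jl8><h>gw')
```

'k3e[htdf][kv][jl8][h]gw'

Matches: at [3:9] → '<htdf>'; at [9:13] → '<kv>'; at [13:18] → '<jl8>'; at [18:21] → '<h>'.
The replacement refers to a captured group, so each match is rewritten using its own captured text.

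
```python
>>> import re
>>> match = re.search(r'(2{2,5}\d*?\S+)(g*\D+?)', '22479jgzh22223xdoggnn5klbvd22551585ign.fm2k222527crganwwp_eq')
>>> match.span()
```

(0, 60)

This matches 2 to 5 of the literal '2', then zero or more of a digit (lazy), then one or more of a non-whitespace character (captured); then zero or more of the literal 'g', then one or more of a non-digit (lazy) (captured).
The match spans [0:60] → '22479jgzh22223xdoggnn5klbvd22551585ign.fm2k222527crganwwp_eq'.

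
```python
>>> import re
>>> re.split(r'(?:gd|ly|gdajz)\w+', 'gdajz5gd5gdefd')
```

Matches to split on: at [0:14] → 'gdajz5gd5gdefd'.
The string is cut at each match, leaving 2 pieces.

['', '']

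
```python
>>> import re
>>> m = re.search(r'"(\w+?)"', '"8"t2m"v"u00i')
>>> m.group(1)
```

`re.search` scans for the first position where the pattern succeeds.
The match spans [0:3] → '"8"'.
Captured: group 1 = '8'.

'8'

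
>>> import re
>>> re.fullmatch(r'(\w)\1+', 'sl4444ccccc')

None

`re.fullmatch` is like wrapping the pattern in `^…$` (in single-line mode).
Here the pattern can't cover the whole string, so the call returns None.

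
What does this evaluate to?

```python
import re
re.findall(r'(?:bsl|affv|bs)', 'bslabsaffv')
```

Alternation tries branches left to right and keeps the first one that lets the overall match succeed at that position.
Matches: at [0:3] → 'bsl'; at [4:6] → 'bs'; at [6:10] → 'affv'.
No capturing groups, so `findall` returns the 3 full match strings.

['bsl', 'bs', 'affv']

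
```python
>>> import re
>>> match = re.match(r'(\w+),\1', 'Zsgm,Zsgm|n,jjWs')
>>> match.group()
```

'Zsgm,Zsgm'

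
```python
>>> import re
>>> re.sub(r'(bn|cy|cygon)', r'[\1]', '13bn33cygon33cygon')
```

`|` is ordered: at each position the engine commits to the first alternative that works.
The replacement refers to a captured group, so each match is rewritten using its own captured text.

'13[bn]33[cy]gon33[cy]gon'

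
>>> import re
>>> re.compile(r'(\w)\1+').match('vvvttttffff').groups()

('v',)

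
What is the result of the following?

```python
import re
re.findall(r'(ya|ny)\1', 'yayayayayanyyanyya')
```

A backreference is literal: `\1` must see the identical characters the first group matched.
Walking the string: at [0:4] match 'yaya', group 1 = 'ya'; at [4:8] match 'yaya', group 1 = 'ya'.
One capturing group, so `findall` returns just the captured substring from each match — 2 in all.

['ya', 'ya']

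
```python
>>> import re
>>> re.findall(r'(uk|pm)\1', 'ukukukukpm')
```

`\1` is not a pattern — it's the concrete string captured by group 1, re-applied verbatim.
Matches: at [0:4] match 'ukuk', group 1 = 'uk'; at [4:8] match 'ukuk', group 1 = 'uk'.
`findall` collects group 1 from each match (2 total).

['uk', 'uk']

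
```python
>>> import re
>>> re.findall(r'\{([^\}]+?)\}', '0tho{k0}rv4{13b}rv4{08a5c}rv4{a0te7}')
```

['k0', '13b', '08a5c', 'a0te7']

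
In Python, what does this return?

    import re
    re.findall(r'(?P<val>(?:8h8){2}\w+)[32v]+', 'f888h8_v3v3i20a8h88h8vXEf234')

Pattern: the literal '8h8' repeated 2 times, then one or more of a word character (captured as 'val'); then one or more of one of [32v].
Scanning left to right: at [15:27] match '8h88h8vXEf23', group 1 = '8h88h8vXEf2'.
With a single group, `findall` returns only what that group captured — 1 item.

['8h88h8vXEf2']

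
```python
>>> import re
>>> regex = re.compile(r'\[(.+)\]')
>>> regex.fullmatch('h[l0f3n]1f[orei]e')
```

None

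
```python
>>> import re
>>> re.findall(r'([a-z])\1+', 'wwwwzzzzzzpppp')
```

['w', 'z', 'p']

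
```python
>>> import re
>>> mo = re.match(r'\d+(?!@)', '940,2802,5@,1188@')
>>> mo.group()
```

'940'

`re.match` won't scan ahead — the pattern has to work from the very first character.
The match spans [0:3] → '940'.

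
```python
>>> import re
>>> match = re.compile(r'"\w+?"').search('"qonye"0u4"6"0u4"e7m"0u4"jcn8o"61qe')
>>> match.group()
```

Unlike `match`, `search` isn't anchored — it looks for the pattern anywhere in the string.
The match spans [0:7] → '"qonye"'.

'"qonye"'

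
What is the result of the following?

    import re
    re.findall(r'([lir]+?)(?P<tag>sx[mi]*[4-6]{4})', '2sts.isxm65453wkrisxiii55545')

`findall` packs the 2 group values into a tuple for every match.

[('i', 'sxm6545'), ('ri', 'sxiii5554')]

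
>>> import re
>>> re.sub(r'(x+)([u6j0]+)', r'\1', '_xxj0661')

The pattern matches one or more of a literal 'x' (captured); then one or more of one of [u6j0] (captured).
Matches: at [1:7] → 'xxj066'.
Each match is replaced using the text its own group 1 captured.

'_xx1'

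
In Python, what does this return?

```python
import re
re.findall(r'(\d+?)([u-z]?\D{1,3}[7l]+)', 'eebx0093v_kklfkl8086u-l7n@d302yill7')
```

This matches one or more of a digit (lazy) (captured); then optionally a character in [u-z], then 1 to 3 of a non-digit, then one or more of one of [7l] (captured).
Matches: at [4:13] match '0093v_kkl', groups = ('0093', 'v_kkl'); at [16:24] match '8086u-l7', groups = ('8086', 'u-l7'); at [27:35] match '302yill7', groups = ('302', 'yill7').
With 2 capturing groups, `findall` returns a 2-tuple per match.

[('0093', 'v_kkl'), ('8086', 'u-l7'), ('302', 'yill7')]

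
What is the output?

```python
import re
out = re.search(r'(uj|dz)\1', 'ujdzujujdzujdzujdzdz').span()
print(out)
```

(4, 8)

`\1` has to match the exact text group 1 already captured.
The match spans [4:8] → 'ujuj'.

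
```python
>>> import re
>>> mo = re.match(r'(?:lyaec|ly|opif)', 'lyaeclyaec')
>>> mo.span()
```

(0, 5)

With `match`, the pattern is implicitly anchored at the beginning.
The match spans [0:5] → 'lyaec'.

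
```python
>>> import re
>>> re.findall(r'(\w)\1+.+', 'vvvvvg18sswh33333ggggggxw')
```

['v']

`\1` has to match the exact text group 1 already captured.
Walking the string: at [0:25] match 'vvvvvg18sswh33333ggggggxw', group 1 = 'v'.
With a single group, `findall` returns only what that group captured — 1 item.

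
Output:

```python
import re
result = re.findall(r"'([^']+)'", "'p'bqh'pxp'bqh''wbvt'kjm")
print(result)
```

['p', 'pxp', 'wbvt']

Walking the string: at [0:3] match "'p'", group 1 = 'p'; at [6:11] match "'pxp'", group 1 = 'pxp'; at [15:21] match "'wbvt'", group 1 = 'wbvt'.
One capturing group, so `findall` returns just the captured substring from each match — 3 in all.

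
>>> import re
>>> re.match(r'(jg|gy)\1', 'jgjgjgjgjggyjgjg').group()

`match` is anchored at position 0; if the pattern doesn't fit there, it returns None.
The match spans [0:4] → 'jgjg'.

'jgjg'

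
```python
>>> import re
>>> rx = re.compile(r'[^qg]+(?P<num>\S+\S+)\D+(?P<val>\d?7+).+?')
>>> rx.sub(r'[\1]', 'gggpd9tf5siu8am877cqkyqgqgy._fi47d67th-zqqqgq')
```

The pattern matches one or more of any character except [qg]; then one or more of a non-whitespace character, then one or more of a non-whitespace character (captured as 'num'); then one or more of a non-digit; then optionally a digit, then one or more of a literal '7' (captured as 'val'); then one or more of any character (lazy).
Because the quantifier is non-greedy, it stops expanding at the earliest point where the rest of the pattern can succeed.
Matches: at [3:37] → 'pd9tf5siu8am877cqkyqgqgy._fi47d67t'.
Each match is replaced using the text its own group 1 captured.

'ggg[qkyqgqgy._fi47]h-zqqqgq'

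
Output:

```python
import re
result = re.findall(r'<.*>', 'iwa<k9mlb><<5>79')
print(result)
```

['<k9mlb><<5>']

Scanning left to right: at [3:14] → '<k9mlb><<5>'.
`findall` yields the raw match text (1 of them) because the pattern has no groups.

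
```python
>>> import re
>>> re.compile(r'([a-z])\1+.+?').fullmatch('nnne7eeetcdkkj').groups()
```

('n',)

After group 1 captures some text, `\1` only succeeds where that same text appears again.
`re.fullmatch` is like wrapping the pattern in `^…$` (in single-line mode).
The match spans [0:14] → 'nnne7eeetcdkkj'.
Captured: group 1 = 'n'.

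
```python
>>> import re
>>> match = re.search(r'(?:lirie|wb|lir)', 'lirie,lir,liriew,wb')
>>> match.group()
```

'lirie'

Alternation isn't longest-match — the leftmost alternative that fits at this position is chosen.
`re.search` tries every starting position until one works.
The match spans [0:5] → 'lirie'.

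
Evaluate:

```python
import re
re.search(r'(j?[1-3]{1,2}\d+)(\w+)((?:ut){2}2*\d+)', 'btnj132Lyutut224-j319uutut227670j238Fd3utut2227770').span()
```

Pattern: optionally the literal 'j', then 1 to 2 of a character in [1-3], then one or more of a digit (captured); then one or more of a word character (captured); then the literal 'ut' repeated 2 times, then zero or more of a literal '2', then one or more of a digit (captured).
`search` walks the string left to right and returns the first match it finds.
The match spans [3:16] → 'j132Lyutut224'.
Captured: group 1 = 'j132', group 2 = 'Ly', group 3 = 'utut224'.

(3, 16)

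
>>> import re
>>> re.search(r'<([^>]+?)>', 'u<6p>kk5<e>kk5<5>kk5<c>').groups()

('6p',)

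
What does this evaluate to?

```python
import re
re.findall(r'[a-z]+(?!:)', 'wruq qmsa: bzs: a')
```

['wruq', 'qms', 'bz', 'a']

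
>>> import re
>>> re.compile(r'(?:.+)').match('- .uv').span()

(0, 5)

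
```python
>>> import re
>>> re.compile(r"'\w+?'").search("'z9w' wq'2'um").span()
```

(0, 5)

The match spans [0:5] → "'z9w'".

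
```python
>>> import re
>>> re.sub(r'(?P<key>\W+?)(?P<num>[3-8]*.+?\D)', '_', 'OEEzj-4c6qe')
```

This matches one or more of a non-word character (lazy) (captured as 'key'); then zero or more of a character in [3-8], then one or more of any character (lazy), then a non-digit (captured as 'num').
A `+?`/`*?`/`{m,n}?` starts at its minimum and grows only as far as needed for what follows to match.
Matches: at [5:10] → '-4c6q'.
`sub` substitutes '_' at each match site.

'OEEzj_e'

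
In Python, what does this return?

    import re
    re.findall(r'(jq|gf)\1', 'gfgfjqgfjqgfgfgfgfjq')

['gf', 'gf', 'gf']

A backreference is literal: `\1` must see the identical characters the first group matched.
`findall` collects group 1 from each match (3 total).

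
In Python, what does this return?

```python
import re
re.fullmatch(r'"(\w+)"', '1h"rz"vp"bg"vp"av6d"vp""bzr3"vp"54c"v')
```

For `fullmatch`, every character of the input must be accounted for by the pattern.
Here there's no way to consume every character, so the call returns None.

None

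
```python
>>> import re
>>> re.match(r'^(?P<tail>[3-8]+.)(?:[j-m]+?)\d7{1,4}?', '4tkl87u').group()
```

Pattern: anchored at the start of the string; then one or more of a character in [3-8], then any character (captured as 'tail'); then one or more of a character in [j-m] (lazy) (non-capturing group); then a digit, then 1 to 4 of a literal '7' (lazy).
`re.match` won't scan ahead — the pattern has to work from the very first character.
The match spans [0:6] → '4tkl87'.
Captured: group 1 = '4t'.

'4tkl87'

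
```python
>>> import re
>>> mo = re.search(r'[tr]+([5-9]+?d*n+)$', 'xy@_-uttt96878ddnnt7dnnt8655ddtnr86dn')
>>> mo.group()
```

'r86dn'

The match spans [32:37] → 'r86dn'.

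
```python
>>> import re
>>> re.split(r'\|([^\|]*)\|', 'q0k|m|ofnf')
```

['q0k', 'm', 'ofnf']

With a capturing group present, the delimiter's captured portion is kept in the result list.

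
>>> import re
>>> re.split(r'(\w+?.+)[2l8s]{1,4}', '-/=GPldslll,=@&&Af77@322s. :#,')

['-/=', 'GPldslll,=@&&Af77@322', '. :#,']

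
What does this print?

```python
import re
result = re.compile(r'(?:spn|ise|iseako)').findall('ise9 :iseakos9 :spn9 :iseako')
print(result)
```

The regex engine tests alternatives in the order written; an earlier branch that matches wins even if a later one would match more.
`findall` yields the raw match text (4 of them) because the pattern has no groups.

['ise', 'ise', 'spn', 'ise']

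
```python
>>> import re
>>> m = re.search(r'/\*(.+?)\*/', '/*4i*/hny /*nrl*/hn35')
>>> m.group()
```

'/*4i*/'

Because the quantifier is non-greedy, it stops expanding at the earliest point where the rest of the pattern can succeed.
The match spans [0:6] → '/*4i*/'.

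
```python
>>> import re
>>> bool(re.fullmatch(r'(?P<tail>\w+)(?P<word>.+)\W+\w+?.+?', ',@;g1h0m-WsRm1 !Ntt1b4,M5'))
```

The pattern matches one or more of a word character (captured as 'tail'); then one or more of any character (captured as 'word'); then one or more of a non-word character, then one or more of a word character (lazy); then one or more of any character (lazy).
`fullmatch` succeeds only if the pattern covers the string from start to end.
Here the pattern can't cover the whole string, so the call returns None, and `bool(None)` is False.

False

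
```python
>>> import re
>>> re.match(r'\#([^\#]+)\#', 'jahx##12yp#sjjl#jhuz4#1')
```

None

With `match`, the pattern is implicitly anchored at the beginning.
Here the string doesn't start with a match, so the call returns None.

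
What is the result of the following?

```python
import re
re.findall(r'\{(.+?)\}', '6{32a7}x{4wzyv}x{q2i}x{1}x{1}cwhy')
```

A `+?`/`*?`/`{m,n}?` starts at its minimum and grows only as far as needed for what follows to match.
Matches: at [1:7] match '{32a7}', group 1 = '32a7'; at [8:15] match '{4wzyv}', group 1 = '4wzyv'; at [16:21] match '{q2i}', group 1 = 'q2i'; at [22:25] match '{1}', group 1 = '1'; at [26:29] match '{1}', group 1 = '1'.
One capturing group, so `findall` returns just the captured substring from each match — 5 in all.

['32a7', '4wzyv', 'q2i', '1', '1']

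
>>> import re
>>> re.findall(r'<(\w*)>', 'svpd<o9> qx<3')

['o9']

Walking the string: at [4:8] match '<o9>', group 1 = 'o9'.
`findall` collects group 1 from the one match (1 total).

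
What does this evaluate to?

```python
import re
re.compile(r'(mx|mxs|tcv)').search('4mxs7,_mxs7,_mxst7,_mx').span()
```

(1, 3)

`|` is ordered: at each position the engine commits to the first alternative that works.
`re.search` scans for the first position where the pattern succeeds.
The match spans [1:3] → 'mx'.
Captured: group 1 = 'mx'.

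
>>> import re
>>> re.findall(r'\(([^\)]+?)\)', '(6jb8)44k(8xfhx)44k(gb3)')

['6jb8', '8xfhx', 'gb3']

Walking the string: at [0:6] match '(6jb8)', group 1 = '6jb8'; at [9:16] match '(8xfhx)', group 1 = '8xfhx'; at [19:24] match '(gb3)', group 1 = 'gb3'.
Because there's exactly one group, `findall` drops the full match and keeps group 1 from each hit.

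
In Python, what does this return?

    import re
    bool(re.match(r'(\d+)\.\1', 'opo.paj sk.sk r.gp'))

False

The backreference `\1` re-matches whatever the first group consumed, character for character.
`match` is anchored at position 0; if the pattern doesn't fit there, it returns None.
Here position 0 doesn't satisfy it, so the call returns None, and `bool(None)` is False.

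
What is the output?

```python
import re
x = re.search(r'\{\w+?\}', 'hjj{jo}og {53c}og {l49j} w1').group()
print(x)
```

{jo}

The match spans [3:7] → '{jo}'.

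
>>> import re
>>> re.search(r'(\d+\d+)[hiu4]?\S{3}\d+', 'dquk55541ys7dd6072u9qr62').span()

This matches one or more of a digit, then one or more of a digit (captured); then optionally one of [hiu4], then exactly 3 of a non-whitespace character; then one or more of a digit.
`search` walks the string left to right and returns the first match it finds.
The match spans [4:12] → '55541ys7'.
Captured: group 1 = '5554'.

(4, 12)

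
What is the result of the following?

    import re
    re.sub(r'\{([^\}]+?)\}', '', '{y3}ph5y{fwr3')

'ph5y{fwr3'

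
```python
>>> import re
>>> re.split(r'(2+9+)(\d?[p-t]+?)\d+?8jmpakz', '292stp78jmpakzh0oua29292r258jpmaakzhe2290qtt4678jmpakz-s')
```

The pattern matches one or more of the literal '2', then one or more of a literal '9' (captured); then optionally a digit, then one or more of a character in [p-t] (lazy) (captured); then one or more of a digit (lazy); then the literal '8jm', then the literal 'pa', then the literal 'kz'.
Matches to split on: at [0:14] → '292stp78jmpakz'; at [37:54] → '2290qtt4678jmpakz'.
`re.split` interleaves the captured-group text with the surrounding fragments.

['', '29', '2stp', 'h0oua29292r258jpmaakzhe', '229', '0qtt', '-s']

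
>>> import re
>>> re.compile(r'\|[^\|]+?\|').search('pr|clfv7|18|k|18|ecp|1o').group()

`search` walks the string left to right and returns the first match it finds.
The match spans [2:9] → '|clfv7|'.

'|clfv7|'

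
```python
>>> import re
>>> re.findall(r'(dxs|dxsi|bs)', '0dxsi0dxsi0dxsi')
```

['dxs', 'dxs', 'dxs']

`|` is ordered: at each position the engine commits to the first alternative that works.
Walking the string: at [1:4] match 'dxs', group 1 = 'dxs'; at [6:9] match 'dxs', group 1 = 'dxs'; at [11:14] match 'dxs', group 1 = 'dxs'.
`findall` collects group 1 from each match (3 total).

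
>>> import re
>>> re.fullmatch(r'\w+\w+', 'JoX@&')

None

`re.fullmatch` is like wrapping the pattern in `^…$` (in single-line mode).
Here the pattern can't cover the whole string, so the call returns None.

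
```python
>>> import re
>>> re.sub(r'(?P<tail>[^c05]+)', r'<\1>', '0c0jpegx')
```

'0c0<jpegx>'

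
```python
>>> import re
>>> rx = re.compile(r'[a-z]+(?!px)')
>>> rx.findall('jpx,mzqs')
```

A negative assertion filters positions out without eating any characters.
No capturing groups, so `findall` returns the 2 full match strings.

['jpx', 'mzqs']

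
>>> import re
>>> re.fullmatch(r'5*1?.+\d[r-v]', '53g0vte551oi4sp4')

None

Pattern: zero or more of the literal '5', then optionally a literal '1'; then one or more of any character; then a digit, then a character in [r-v].
For `fullmatch`, every character of the input must be accounted for by the pattern.
Here the string isn't matched end-to-end, so the call returns None.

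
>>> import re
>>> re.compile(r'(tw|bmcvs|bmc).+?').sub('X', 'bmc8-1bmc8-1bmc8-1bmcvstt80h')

The regex engine tests alternatives in the order written; an earlier branch that matches wins even if a later one would match more.
Each match is replaced by 'X'.

'X-1X-1X-1Xt80h'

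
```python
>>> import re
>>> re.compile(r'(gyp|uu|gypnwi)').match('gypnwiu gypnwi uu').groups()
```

('gyp',)

Branches in `(...|...)` are attempted left-to-right; the first branch that allows the whole pattern to succeed is taken.
`re.match` only tries the pattern at the start of the string.
The match spans [0:3] → 'gyp'.
Captured: group 1 = 'gyp'.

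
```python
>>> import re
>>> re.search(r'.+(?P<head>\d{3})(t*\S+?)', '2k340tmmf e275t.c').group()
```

'2k340tmmf e275t.'

This matches one or more of any character; then exactly 3 of a digit (captured as 'head'); then zero or more of a literal 't', then one or more of a non-whitespace character (lazy) (captured).
Unlike `match`, `search` isn't anchored — it looks for the pattern anywhere in the string.
The match spans [0:16] → '2k340tmmf e275t.'.
Captured: group 1 = '275', group 2 = 't.'.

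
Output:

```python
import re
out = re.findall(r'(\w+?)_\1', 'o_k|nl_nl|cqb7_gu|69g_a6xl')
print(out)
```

`\1` is not a pattern — it's the concrete string captured by group 1, re-applied verbatim.
With a single group, `findall` returns only what that group captured — 1 item.

['nl']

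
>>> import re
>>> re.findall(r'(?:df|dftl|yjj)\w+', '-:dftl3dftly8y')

['dftl3dftly8y']

Scanning left to right: at [2:14] → 'dftl3dftly8y'.
Since nothing is captured, `findall` lists the 1 matched substring directly.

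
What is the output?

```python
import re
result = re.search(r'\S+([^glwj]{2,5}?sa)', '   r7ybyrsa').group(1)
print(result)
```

yrsa

This matches one or more of a non-whitespace character; then 2 to 5 of any character except [glwj] (lazy), then the literal 'sa' (captured).
Unlike `match`, `search` isn't anchored — it looks for the pattern anywhere in the string.
The match spans [3:11] → 'r7ybyrsa'.
Captured: group 1 = 'yrsa'.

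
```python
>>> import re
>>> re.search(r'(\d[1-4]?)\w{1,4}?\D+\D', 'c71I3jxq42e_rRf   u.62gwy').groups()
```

('71',)

The pattern matches a digit, then optionally a character in [1-4] (captured); then 1 to 4 of a word character (lazy); then one or more of a non-digit, then a non-digit.
`re.search` scans for the first position where the pattern succeeds.
The match spans [1:8] → '71I3jxq'.
Captured: group 1 = '71'.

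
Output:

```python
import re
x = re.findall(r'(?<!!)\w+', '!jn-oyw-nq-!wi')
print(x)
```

Because the assertion is negative and zero-width, positions next to the forbidden text are skipped.
`findall` yields the raw match text (4 of them) because the pattern has no groups.

['n', 'oyw', 'nq', 'i']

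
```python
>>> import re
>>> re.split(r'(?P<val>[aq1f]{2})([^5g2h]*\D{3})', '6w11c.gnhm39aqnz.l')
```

['6w', '11', 'c.gnh', 'm39', 'aq', 'nz.l', '']

The pattern matches exactly 2 of one of [aq1f] (captured as 'val'); then zero or more of any character except [5g2h], then exactly 3 of a non-digit (captured).
Matches to split on: at [2:9] → '11c.gnh'; at [12:18] → 'aqnz.l'.
Because the pattern has a capturing group, `split` also inserts each captured text between the pieces.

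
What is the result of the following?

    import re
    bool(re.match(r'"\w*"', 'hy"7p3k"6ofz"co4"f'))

False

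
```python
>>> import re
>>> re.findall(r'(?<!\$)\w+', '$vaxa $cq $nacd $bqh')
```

A negative assertion filters positions out without eating any characters.
With no groups in the pattern, `findall` gives back each whole match — 4 here.

['axa', 'q', 'acd', 'qh']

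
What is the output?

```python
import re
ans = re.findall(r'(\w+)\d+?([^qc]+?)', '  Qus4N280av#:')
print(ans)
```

The pattern matches one or more of a word character (captured); then one or more of a digit (lazy); then one or more of any character except [qc] (lazy) (captured).
A `+?`/`*?`/`{m,n}?` starts at its minimum and grows only as far as needed for what follows to match.
Matches: at [2:11] match 'Qus4N280a', groups = ('Qus4N28', 'a').
2 groups means the one result is a tuple of 2 captured strings — 1 here.

[('Qus4N28', 'a')]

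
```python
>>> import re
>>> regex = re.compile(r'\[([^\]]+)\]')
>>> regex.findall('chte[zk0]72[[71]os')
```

['zk0', '[71']

Scanning left to right: at [4:9] match '[zk0]', group 1 = 'zk0'; at [11:16] match '[[71]', group 1 = '[71'.
With a single group, `findall` returns only what that group captured — 2 items.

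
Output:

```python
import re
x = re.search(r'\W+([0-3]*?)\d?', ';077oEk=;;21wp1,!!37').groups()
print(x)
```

('',)

Pattern: one or more of a non-word character; then zero or more of a character in [0-3] (lazy) (captured); then optionally a digit.
Because the quantifier is non-greedy, it stops expanding at the earliest point where the rest of the pattern can succeed.
Unlike `match`, `search` isn't anchored — it looks for the pattern anywhere in the string.
The match spans [0:2] → ';0'.
Captured: group 1 = ''.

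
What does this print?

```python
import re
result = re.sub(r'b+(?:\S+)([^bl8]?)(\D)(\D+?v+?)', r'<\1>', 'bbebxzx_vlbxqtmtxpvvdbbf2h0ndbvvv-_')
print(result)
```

Pattern: one or more of a literal 'b'; then one or more of a non-whitespace character (non-capturing group); then optionally any character except [bl8] (captured); then a non-digit (captured); then one or more of a non-digit (lazy), then one or more of the literal 'v' (lazy) (captured).
Matches: at [0:33] → 'bbebxzx_vlbxqtmtxpvvdbbf2h0ndbvvv'.
`\1` in the replacement pulls in group 1's text for each match.

<>-_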